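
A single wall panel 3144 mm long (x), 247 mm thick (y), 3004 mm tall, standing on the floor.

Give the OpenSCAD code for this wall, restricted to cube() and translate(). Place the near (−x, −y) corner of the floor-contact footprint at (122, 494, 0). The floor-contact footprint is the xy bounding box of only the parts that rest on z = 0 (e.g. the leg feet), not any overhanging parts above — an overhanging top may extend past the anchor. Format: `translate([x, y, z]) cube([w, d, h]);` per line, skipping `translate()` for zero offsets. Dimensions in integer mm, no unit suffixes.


translate([122, 494, 0]) cube([3144, 247, 3004]);


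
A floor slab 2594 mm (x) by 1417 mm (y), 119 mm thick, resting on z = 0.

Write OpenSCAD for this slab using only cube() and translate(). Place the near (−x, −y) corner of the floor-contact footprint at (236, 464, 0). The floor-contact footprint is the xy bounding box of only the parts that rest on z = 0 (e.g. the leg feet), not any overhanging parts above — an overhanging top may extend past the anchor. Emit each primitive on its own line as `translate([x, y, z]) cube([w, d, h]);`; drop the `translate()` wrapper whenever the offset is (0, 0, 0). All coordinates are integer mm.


translate([236, 464, 0]) cube([2594, 1417, 119]);


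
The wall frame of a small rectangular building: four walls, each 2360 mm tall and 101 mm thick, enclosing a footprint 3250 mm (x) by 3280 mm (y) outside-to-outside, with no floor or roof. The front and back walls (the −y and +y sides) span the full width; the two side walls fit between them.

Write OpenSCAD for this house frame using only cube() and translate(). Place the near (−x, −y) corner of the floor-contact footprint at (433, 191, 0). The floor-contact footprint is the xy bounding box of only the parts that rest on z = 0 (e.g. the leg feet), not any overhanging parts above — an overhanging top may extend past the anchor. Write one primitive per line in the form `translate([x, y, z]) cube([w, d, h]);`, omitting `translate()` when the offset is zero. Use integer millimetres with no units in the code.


translate([433, 191, 0]) cube([3250, 101, 2360]);
translate([433, 3370, 0]) cube([3250, 101, 2360]);
translate([433, 292, 0]) cube([101, 3078, 2360]);
translate([3582, 292, 0]) cube([101, 3078, 2360]);


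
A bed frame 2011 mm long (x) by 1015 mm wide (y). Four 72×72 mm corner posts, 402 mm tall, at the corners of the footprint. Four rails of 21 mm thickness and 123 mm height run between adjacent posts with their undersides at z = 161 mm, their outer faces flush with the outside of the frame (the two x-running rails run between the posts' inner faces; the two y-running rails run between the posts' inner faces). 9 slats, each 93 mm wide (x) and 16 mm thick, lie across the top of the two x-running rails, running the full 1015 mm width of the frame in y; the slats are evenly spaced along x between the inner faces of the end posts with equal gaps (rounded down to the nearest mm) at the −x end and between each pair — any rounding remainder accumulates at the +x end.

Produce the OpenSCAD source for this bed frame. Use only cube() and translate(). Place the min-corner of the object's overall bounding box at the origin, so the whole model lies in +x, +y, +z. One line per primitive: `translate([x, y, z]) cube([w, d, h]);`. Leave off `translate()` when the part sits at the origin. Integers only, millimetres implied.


cube([72, 72, 402]);
translate([0, 943, 0]) cube([72, 72, 402]);
translate([1939, 0, 0]) cube([72, 72, 402]);
translate([1939, 943, 0]) cube([72, 72, 402]);
translate([72, 0, 161]) cube([1867, 21, 123]);
translate([72, 994, 161]) cube([1867, 21, 123]);
translate([0, 72, 161]) cube([21, 871, 123]);
translate([1990, 72, 161]) cube([21, 871, 123]);
translate([175, 0, 284]) cube([93, 1015, 16]);
translate([371, 0, 284]) cube([93, 1015, 16]);
translate([567, 0, 284]) cube([93, 1015, 16]);
translate([763, 0, 284]) cube([93, 1015, 16]);
translate([959, 0, 284]) cube([93, 1015, 16]);
translate([1155, 0, 284]) cube([93, 1015, 16]);
translate([1351, 0, 284]) cube([93, 1015, 16]);
translate([1547, 0, 284]) cube([93, 1015, 16]);
translate([1743, 0, 284]) cube([93, 1015, 16]);


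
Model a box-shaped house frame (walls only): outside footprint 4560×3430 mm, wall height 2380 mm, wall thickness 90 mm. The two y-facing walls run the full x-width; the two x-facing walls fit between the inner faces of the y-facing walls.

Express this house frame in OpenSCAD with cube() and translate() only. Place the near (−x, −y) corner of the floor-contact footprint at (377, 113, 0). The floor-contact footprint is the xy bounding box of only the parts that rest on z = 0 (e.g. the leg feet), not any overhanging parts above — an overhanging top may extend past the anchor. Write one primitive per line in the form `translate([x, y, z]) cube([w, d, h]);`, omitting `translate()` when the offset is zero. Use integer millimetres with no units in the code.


translate([377, 113, 0]) cube([4560, 90, 2380]);
translate([377, 3453, 0]) cube([4560, 90, 2380]);
translate([377, 203, 0]) cube([90, 3250, 2380]);
translate([4847, 203, 0]) cube([90, 3250, 2380]);


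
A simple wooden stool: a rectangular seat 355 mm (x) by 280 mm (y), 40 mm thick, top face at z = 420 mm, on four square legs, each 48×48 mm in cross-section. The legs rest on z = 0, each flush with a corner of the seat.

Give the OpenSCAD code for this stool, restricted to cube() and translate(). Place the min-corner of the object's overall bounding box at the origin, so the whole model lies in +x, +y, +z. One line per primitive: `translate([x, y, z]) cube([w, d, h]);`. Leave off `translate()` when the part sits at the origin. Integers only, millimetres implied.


translate([0, 0, 380]) cube([355, 280, 40]);
cube([48, 48, 380]);
translate([307, 0, 0]) cube([48, 48, 380]);
translate([0, 232, 0]) cube([48, 48, 380]);
translate([307, 232, 0]) cube([48, 48, 380]);


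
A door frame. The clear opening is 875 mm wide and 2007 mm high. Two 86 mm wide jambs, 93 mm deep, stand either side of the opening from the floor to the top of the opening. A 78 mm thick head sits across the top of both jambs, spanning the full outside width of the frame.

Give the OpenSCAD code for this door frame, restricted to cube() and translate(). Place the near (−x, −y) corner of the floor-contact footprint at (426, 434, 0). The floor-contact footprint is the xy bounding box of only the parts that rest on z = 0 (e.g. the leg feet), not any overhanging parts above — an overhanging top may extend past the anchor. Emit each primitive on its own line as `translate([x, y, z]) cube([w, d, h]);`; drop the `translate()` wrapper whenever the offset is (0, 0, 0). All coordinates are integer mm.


translate([426, 434, 0]) cube([86, 93, 2007]);
translate([1387, 434, 0]) cube([86, 93, 2007]);
translate([426, 434, 2007]) cube([1047, 93, 78]);


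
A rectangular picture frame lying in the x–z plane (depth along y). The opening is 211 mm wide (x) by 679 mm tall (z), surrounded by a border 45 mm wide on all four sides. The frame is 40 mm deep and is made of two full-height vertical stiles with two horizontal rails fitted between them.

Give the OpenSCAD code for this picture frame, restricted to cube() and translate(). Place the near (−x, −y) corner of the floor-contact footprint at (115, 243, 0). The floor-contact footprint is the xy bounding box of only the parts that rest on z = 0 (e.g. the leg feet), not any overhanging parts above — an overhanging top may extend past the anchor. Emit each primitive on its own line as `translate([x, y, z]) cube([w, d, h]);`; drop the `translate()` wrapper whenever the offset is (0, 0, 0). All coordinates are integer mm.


translate([115, 243, 0]) cube([45, 40, 769]);
translate([371, 243, 0]) cube([45, 40, 769]);
translate([160, 243, 0]) cube([211, 40, 45]);
translate([160, 243, 724]) cube([211, 40, 45]);


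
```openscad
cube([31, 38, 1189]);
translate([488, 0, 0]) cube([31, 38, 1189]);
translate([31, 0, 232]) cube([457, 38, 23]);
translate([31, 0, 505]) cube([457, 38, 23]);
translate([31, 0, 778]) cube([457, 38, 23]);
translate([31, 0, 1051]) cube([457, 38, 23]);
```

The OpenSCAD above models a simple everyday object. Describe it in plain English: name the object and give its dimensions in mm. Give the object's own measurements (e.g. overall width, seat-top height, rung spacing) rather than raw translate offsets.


A straight ladder. Two 31×38 mm vertical rails, 1189 mm tall, stand 519 mm apart (outside-to-outside) with their front faces coplanar on the −y side. 4 rungs, each 38 mm deep and 23 mm tall, span between the inner faces of the rails, front faces flush with the rails. The lowest rung's underside is at z = 232 mm and rungs are spaced 273 mm apart (underside to underside).


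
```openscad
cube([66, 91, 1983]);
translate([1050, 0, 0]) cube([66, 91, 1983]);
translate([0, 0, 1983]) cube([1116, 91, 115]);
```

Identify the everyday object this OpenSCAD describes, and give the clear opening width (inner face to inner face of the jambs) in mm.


A door frame. The clear opening width is 984 mm.

Two 1983 mm tall posts with a header on top — a door frame. The left jamb is 66 mm wide at x = 0; the right jamb starts at x = 1050. The clear opening is 1050 − 66 = 984 mm.


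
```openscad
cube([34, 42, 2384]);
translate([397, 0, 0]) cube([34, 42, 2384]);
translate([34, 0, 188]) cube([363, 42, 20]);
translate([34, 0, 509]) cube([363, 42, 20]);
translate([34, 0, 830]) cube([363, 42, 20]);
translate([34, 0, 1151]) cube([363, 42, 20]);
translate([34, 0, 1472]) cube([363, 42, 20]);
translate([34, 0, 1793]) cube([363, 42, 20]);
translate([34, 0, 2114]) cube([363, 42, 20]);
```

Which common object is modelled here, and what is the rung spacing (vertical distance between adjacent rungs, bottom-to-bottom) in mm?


A ladder. The rung spacing is 321 mm.

Two tall 34×42 posts with 7 short bars between them — a ladder. Adjacent rungs sit at z = 188 and z = 509, so the spacing is 509 − 188 = 321 mm.


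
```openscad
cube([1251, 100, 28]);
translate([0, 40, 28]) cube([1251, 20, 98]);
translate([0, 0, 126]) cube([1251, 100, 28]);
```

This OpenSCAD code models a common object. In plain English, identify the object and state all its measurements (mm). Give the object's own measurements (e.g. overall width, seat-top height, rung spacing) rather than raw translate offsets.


An I-beam lying along x, 1251 mm long. Overall section height 154 mm. Two flanges 100 mm wide (y) and 28 mm thick, one on the floor and one at the top; a web 20 mm thick runs between them, centred on the flange width.


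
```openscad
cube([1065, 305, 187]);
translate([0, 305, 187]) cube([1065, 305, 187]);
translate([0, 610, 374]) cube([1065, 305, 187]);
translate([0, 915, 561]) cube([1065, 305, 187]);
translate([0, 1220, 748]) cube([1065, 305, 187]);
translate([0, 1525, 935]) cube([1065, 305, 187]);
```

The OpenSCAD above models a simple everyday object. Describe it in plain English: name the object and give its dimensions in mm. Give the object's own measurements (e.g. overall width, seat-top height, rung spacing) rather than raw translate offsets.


A straight staircase of 6 solid steps. Each step is 1065 mm wide (x), 305 mm deep (y, the going) and 187 mm tall (the rise). The first step rests on the floor; each subsequent step sits one going further in +y and one rise higher in +z, directly behind and above the previous step with no overlap.


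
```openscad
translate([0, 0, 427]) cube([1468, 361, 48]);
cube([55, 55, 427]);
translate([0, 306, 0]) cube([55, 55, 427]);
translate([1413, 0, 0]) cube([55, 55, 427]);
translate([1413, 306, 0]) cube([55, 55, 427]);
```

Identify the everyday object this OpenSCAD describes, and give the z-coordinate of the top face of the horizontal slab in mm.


A bench. The seat-top height is 475 mm.

A long slab on four corner posts — a bench. The slab sits at z = 427 with thickness 48, so the top is 427 + 48 = 475 mm.


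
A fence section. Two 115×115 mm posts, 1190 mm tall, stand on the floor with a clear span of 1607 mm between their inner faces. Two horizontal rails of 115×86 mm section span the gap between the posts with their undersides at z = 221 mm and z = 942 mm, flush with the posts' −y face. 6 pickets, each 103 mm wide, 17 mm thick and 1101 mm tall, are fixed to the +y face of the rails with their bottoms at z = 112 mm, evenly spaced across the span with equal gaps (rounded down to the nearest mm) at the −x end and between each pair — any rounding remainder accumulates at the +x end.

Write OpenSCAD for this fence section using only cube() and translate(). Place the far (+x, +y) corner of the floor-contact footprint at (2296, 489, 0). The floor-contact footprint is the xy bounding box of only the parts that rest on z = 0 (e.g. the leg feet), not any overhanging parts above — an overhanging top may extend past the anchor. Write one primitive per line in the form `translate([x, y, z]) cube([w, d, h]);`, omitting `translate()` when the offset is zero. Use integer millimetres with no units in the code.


translate([459, 374, 0]) cube([115, 115, 1190]);
translate([2181, 374, 0]) cube([115, 115, 1190]);
translate([574, 374, 221]) cube([1607, 115, 86]);
translate([574, 374, 942]) cube([1607, 115, 86]);
translate([715, 489, 112]) cube([103, 17, 1101]);
translate([959, 489, 112]) cube([103, 17, 1101]);
translate([1203, 489, 112]) cube([103, 17, 1101]);
translate([1447, 489, 112]) cube([103, 17, 1101]);
translate([1691, 489, 112]) cube([103, 17, 1101]);
translate([1935, 489, 112]) cube([103, 17, 1101]);


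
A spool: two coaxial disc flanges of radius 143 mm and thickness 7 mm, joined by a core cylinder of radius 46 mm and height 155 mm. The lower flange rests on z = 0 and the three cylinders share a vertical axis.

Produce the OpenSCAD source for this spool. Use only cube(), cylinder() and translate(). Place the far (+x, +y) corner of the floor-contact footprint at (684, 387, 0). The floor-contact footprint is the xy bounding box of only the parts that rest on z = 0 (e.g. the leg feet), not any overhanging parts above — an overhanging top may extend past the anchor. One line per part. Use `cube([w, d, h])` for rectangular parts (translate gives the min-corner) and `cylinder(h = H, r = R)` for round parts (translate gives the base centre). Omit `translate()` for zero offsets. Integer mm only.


translate([541, 244, 0]) cylinder(h = 7, r = 143);
translate([541, 244, 7]) cylinder(h = 155, r = 46);
translate([541, 244, 162]) cylinder(h = 7, r = 143);


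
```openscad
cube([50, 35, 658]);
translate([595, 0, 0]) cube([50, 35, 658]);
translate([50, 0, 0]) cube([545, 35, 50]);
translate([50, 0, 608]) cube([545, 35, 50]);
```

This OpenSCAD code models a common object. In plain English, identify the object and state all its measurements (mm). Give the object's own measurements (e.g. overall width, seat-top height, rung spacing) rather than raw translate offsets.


A rectangular picture frame lying in the x–z plane (depth along y). The opening is 545 mm wide (x) by 558 mm tall (z), surrounded by a border 50 mm wide on all four sides. The frame is 35 mm deep and is made of two full-height vertical stiles with two horizontal rails fitted between them.


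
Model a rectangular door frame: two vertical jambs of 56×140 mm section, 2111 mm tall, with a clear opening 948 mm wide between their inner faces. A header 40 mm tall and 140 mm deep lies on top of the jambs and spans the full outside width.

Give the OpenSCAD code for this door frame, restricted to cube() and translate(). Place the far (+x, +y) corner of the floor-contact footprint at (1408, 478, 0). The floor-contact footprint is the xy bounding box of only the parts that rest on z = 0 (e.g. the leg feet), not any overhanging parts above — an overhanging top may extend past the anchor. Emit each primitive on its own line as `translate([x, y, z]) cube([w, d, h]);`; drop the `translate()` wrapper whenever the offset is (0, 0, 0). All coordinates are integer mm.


translate([348, 338, 0]) cube([56, 140, 2111]);
translate([1352, 338, 0]) cube([56, 140, 2111]);
translate([348, 338, 2111]) cube([1060, 140, 40]);


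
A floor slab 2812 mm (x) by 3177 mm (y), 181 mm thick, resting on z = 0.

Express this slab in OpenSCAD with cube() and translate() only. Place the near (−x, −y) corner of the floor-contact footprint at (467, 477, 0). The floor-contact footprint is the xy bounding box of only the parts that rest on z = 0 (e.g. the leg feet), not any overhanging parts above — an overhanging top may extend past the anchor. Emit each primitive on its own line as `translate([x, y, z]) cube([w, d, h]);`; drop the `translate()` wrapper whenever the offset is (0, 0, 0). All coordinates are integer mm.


translate([467, 477, 0]) cube([2812, 3177, 181]);


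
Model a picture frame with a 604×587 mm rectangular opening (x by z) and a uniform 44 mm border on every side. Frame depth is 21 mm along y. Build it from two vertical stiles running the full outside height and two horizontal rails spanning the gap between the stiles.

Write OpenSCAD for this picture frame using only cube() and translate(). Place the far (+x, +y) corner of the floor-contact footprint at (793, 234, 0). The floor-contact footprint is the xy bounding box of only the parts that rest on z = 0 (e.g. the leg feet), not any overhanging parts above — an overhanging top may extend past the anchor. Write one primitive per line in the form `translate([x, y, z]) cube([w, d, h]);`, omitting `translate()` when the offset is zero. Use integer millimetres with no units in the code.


translate([101, 213, 0]) cube([44, 21, 675]);
translate([749, 213, 0]) cube([44, 21, 675]);
translate([145, 213, 0]) cube([604, 21, 44]);
translate([145, 213, 631]) cube([604, 21, 44]);


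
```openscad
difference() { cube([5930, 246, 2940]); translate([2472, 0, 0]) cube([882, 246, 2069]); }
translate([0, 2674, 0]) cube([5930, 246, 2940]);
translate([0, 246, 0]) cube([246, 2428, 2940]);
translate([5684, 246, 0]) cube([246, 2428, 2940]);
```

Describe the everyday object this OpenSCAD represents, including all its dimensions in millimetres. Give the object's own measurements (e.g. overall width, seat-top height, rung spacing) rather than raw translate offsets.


A single room: four walls, each 2940 mm tall and 246 mm thick, enclosing an outside footprint 5930×2920 mm (x × y), no floor or roof. The front and back walls (−y and +y sides) run the full x-width; the side walls fit between their inner faces. A door opening 882 mm wide and 2069 mm tall is cut through the front wall from the floor up, its −x edge 2472 mm from the wall's −x end.


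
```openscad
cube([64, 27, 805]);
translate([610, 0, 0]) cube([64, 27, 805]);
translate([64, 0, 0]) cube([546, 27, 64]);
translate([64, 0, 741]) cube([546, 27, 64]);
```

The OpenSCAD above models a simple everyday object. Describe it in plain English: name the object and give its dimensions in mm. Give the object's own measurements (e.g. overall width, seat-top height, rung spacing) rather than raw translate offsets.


A rectangular picture frame lying in the x–z plane (depth along y). The opening is 546 mm wide (x) by 677 mm tall (z), surrounded by a border 64 mm wide on all four sides. The frame is 27 mm deep and is made of two full-height vertical stiles with two horizontal rails fitted between them.


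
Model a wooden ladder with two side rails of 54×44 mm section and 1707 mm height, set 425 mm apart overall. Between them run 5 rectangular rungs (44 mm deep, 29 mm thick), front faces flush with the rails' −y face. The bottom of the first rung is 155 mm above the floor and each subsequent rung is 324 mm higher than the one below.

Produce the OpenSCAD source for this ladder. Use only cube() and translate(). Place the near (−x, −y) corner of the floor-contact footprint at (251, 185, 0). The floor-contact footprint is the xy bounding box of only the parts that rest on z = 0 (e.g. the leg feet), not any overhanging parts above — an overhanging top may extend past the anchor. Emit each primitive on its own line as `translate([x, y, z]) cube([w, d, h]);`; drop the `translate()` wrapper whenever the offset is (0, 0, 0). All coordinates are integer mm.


// rung span = 425 - 2*54 = 317
// rung[k] z = 155 + k*324
translate([251, 185, 0]) cube([54, 44, 1707]);
translate([622, 185, 0]) cube([54, 44, 1707]);
translate([305, 185, 155]) cube([317, 44, 29]);
translate([305, 185, 479]) cube([317, 44, 29]);
translate([305, 185, 803]) cube([317, 44, 29]);
translate([305, 185, 1127]) cube([317, 44, 29]);
translate([305, 185, 1451]) cube([317, 44, 29]);


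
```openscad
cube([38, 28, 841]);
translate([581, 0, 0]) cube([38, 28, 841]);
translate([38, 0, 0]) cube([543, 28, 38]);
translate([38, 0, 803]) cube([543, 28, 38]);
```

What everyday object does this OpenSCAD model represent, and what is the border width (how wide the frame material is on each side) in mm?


A picture frame. The border width is 38 mm.

Four thin pieces enclosing a rectangular opening — a picture frame. The two full-height stiles are 841 mm tall; the top rail sits at z = 803 and is 38 mm tall, so the border above the opening is 841 − 803 = 38 mm, matching the stile x-width.


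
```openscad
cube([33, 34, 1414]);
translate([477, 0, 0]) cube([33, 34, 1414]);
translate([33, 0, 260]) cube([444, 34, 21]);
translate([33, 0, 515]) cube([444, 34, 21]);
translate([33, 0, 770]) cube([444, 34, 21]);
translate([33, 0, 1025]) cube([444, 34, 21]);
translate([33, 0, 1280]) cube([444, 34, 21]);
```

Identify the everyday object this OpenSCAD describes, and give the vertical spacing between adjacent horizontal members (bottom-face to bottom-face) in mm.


A ladder. The rung spacing is 255 mm.

Two tall 33×34 posts with 5 short bars between them — a ladder. Adjacent rungs sit at z = 260 and z = 515, so the spacing is 515 − 260 = 255 mm.


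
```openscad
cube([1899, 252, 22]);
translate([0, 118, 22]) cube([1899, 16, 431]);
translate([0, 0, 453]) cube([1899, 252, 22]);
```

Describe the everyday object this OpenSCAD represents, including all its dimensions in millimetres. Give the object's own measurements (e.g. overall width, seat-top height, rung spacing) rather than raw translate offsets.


An I-beam lying along x, 1899 mm long. Overall section height 475 mm. Two flanges 252 mm wide (y) and 22 mm thick, one on the floor and one at the top; a web 16 mm thick runs between them, centred on the flange width.


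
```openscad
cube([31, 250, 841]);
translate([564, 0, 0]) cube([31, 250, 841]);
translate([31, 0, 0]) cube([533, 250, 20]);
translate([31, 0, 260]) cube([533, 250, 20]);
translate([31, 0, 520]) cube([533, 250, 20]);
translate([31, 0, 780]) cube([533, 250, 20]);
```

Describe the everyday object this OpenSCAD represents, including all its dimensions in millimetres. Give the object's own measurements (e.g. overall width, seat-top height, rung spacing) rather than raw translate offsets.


An open bookshelf. Two side panels, each 31 mm thick, 250 mm deep and 841 mm tall, stand 595 mm apart (outside-to-outside). Between them sit 4 shelves, each 20 mm thick and 250 mm deep, spanning the full gap between the sides. The bottom shelf rests on the floor (its underside at z = 0) and the clear gap between one shelf's top and the next shelf's underside is 240 mm.


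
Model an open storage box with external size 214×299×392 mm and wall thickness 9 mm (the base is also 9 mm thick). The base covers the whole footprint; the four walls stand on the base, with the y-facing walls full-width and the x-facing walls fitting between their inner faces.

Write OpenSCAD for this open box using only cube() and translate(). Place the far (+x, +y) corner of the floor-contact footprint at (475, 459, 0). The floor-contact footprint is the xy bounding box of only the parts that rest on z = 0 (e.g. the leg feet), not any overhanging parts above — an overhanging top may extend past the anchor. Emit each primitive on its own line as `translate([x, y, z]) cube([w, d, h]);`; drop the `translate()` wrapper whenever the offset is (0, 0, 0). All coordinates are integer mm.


translate([261, 160, 0]) cube([214, 299, 9]);
translate([261, 160, 9]) cube([214, 9, 383]);
translate([261, 450, 9]) cube([214, 9, 383]);
translate([261, 169, 9]) cube([9, 281, 383]);
translate([466, 169, 9]) cube([9, 281, 383]);


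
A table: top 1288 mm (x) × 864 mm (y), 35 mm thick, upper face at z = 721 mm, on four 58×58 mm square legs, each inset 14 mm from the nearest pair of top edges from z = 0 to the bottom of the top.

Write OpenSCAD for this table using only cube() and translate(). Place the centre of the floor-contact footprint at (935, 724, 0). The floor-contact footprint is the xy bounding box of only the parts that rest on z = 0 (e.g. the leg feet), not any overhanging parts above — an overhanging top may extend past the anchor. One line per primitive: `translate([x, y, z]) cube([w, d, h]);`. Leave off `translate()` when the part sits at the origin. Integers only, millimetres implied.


translate([291, 292, 686]) cube([1288, 864, 35]);
translate([305, 306, 0]) cube([58, 58, 686]);
translate([1507, 306, 0]) cube([58, 58, 686]);
translate([305, 1084, 0]) cube([58, 58, 686]);
translate([1507, 1084, 0]) cube([58, 58, 686]);


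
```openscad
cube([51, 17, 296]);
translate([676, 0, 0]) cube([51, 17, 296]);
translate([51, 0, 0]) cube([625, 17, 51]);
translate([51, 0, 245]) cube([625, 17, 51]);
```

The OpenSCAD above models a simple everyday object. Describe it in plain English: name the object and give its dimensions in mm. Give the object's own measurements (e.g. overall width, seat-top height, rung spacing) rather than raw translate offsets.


A rectangular picture frame lying in the x–z plane (depth along y). The opening is 625 mm wide (x) by 194 mm tall (z), surrounded by a border 51 mm wide on all four sides. The frame is 17 mm deep and is made of two full-height vertical stiles with two horizontal rails fitted between them.


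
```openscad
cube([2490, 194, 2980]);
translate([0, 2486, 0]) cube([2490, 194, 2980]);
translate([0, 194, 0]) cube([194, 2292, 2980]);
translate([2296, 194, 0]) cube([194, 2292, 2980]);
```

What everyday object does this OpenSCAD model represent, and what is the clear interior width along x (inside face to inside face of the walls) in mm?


A house (or room) frame. The interior width is 2102 mm.

Four 2980 mm walls enclosing a rectangle with no floor or roof — a room or house frame. Outside width is 2490 mm and wall thickness is 194 mm, so the interior width is 2490 − 2 × 194 = 2102 mm.


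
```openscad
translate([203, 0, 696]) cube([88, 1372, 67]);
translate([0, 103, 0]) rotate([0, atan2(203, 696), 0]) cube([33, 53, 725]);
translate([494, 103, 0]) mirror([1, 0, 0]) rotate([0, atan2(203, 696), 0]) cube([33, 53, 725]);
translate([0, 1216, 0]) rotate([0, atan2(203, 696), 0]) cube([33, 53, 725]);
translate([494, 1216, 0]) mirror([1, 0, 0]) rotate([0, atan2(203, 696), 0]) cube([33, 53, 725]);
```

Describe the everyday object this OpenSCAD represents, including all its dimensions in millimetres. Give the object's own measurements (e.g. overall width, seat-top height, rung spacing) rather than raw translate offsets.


A sawhorse. A 88×1372×67 mm beam (x, y, z) sits on two A-frame leg pairs. Each pair is two raked legs of 33×53 mm section (53 mm along y) splaying symmetrically in x. Each leg rises 696 mm vertically over 203 mm of horizontal reach and is 725 mm long along its own axis. Every leg's outer bottom edge rests on the floor and its outer top edge meets a bottom edge of the beam — the left legs (tilting toward +x) meet the beam's −x bottom edge, the right legs (their mirror images, tilting toward −x) meet its +x bottom edge — so the leg tops tuck under the beam, the beam's underside is 696 mm above the floor, and the feet are 494 mm apart outside-to-outside with the beam centred between them. The two leg pairs are set in 103 mm from either end of the beam.


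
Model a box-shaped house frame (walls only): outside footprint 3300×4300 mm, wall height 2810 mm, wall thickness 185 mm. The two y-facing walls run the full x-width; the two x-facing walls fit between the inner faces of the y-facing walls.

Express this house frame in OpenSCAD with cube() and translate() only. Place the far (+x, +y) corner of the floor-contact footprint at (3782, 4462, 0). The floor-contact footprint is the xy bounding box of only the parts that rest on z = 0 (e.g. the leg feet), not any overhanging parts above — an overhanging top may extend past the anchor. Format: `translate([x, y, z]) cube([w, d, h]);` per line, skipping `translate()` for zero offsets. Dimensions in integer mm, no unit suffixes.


translate([482, 162, 0]) cube([3300, 185, 2810]);
translate([482, 4277, 0]) cube([3300, 185, 2810]);
translate([482, 347, 0]) cube([185, 3930, 2810]);
translate([3597, 347, 0]) cube([185, 3930, 2810]);


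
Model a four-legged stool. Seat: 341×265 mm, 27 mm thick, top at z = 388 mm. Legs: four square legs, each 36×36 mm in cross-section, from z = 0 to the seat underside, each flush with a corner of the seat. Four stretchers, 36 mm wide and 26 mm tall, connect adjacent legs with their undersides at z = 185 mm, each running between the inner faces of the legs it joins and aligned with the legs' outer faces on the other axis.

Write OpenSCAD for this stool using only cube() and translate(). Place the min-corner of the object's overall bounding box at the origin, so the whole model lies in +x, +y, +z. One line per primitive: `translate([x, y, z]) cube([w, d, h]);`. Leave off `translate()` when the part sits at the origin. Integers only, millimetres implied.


translate([0, 0, 361]) cube([341, 265, 27]);
cube([36, 36, 361]);
translate([305, 0, 0]) cube([36, 36, 361]);
translate([0, 229, 0]) cube([36, 36, 361]);
translate([305, 229, 0]) cube([36, 36, 361]);
translate([36, 0, 185]) cube([269, 36, 26]);
translate([36, 229, 185]) cube([269, 36, 26]);
translate([0, 36, 185]) cube([36, 193, 26]);
translate([305, 36, 185]) cube([36, 193, 26]);


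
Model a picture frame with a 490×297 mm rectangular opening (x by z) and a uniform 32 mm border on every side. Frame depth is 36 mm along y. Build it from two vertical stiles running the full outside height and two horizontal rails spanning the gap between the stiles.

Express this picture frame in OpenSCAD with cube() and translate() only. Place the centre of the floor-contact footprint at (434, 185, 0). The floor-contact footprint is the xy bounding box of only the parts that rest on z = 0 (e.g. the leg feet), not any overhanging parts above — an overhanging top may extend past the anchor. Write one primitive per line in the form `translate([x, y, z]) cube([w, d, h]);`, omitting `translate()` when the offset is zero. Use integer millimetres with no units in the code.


translate([157, 167, 0]) cube([32, 36, 361]);
translate([679, 167, 0]) cube([32, 36, 361]);
translate([189, 167, 0]) cube([490, 36, 32]);
translate([189, 167, 329]) cube([490, 36, 32]);


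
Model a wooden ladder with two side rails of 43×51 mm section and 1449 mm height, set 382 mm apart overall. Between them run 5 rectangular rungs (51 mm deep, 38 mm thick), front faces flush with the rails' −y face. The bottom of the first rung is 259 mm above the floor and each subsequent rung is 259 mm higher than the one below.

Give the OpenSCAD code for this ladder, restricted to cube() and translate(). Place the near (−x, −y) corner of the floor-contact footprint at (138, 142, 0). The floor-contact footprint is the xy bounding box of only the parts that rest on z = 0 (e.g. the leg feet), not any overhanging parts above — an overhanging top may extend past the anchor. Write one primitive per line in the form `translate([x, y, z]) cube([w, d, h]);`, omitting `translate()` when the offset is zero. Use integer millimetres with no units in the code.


// rung span = 382 - 2*43 = 296
// rung[k] z = 259 + k*259
translate([138, 142, 0]) cube([43, 51, 1449]);
translate([477, 142, 0]) cube([43, 51, 1449]);
translate([181, 142, 259]) cube([296, 51, 38]);
translate([181, 142, 518]) cube([296, 51, 38]);
translate([181, 142, 777]) cube([296, 51, 38]);
translate([181, 142, 1036]) cube([296, 51, 38]);
translate([181, 142, 1295]) cube([296, 51, 38]);


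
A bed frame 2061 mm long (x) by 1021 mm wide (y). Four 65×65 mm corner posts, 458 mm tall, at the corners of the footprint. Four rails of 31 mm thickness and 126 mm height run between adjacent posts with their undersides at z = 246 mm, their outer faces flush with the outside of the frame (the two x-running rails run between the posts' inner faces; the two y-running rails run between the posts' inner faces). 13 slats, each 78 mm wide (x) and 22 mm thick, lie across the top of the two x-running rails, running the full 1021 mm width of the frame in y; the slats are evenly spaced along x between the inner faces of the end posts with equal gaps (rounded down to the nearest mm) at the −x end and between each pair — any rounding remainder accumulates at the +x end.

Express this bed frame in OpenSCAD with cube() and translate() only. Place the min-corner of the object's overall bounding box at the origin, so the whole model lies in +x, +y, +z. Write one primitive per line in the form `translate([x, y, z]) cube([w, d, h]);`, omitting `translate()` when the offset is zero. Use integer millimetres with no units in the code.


cube([65, 65, 458]);
translate([0, 956, 0]) cube([65, 65, 458]);
translate([1996, 0, 0]) cube([65, 65, 458]);
translate([1996, 956, 0]) cube([65, 65, 458]);
translate([65, 0, 246]) cube([1931, 31, 126]);
translate([65, 990, 246]) cube([1931, 31, 126]);
translate([0, 65, 246]) cube([31, 891, 126]);
translate([2030, 65, 246]) cube([31, 891, 126]);
translate([130, 0, 372]) cube([78, 1021, 22]);
translate([273, 0, 372]) cube([78, 1021, 22]);
translate([416, 0, 372]) cube([78, 1021, 22]);
translate([559, 0, 372]) cube([78, 1021, 22]);
translate([702, 0, 372]) cube([78, 1021, 22]);
translate([845, 0, 372]) cube([78, 1021, 22]);
translate([988, 0, 372]) cube([78, 1021, 22]);
translate([1131, 0, 372]) cube([78, 1021, 22]);
translate([1274, 0, 372]) cube([78, 1021, 22]);
translate([1417, 0, 372]) cube([78, 1021, 22]);
translate([1560, 0, 372]) cube([78, 1021, 22]);
translate([1703, 0, 372]) cube([78, 1021, 22]);
translate([1846, 0, 372]) cube([78, 1021, 22]);


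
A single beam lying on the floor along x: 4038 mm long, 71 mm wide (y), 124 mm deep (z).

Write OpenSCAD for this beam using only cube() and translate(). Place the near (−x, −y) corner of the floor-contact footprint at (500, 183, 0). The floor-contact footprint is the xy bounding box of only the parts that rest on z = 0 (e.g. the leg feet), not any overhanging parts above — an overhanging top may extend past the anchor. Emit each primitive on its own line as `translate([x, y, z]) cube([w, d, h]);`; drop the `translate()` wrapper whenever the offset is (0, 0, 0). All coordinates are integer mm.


translate([500, 183, 0]) cube([4038, 71, 124]);


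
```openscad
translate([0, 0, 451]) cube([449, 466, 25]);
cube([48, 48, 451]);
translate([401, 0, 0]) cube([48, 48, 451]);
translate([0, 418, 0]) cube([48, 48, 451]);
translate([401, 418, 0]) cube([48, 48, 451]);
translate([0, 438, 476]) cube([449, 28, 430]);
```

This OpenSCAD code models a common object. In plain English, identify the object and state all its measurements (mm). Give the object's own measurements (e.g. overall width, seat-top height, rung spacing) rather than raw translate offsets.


A chair. The seat is a 449×466×25 mm slab with its top at z = 476 mm, on four 48×48 mm corner legs (flush with the seat edges, standing on z = 0). A flat backrest 28 mm thick, 430 mm tall, spans the full seat width and rises from the seat top along its +y edge, rear face flush with the rear of the seat.


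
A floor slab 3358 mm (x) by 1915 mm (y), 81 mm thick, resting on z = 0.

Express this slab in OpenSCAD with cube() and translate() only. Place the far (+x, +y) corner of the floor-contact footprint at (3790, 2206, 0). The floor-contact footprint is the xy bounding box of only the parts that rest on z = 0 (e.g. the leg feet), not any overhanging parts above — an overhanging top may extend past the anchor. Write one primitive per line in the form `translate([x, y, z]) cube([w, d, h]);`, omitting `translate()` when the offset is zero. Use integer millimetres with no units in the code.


translate([432, 291, 0]) cube([3358, 1915, 81]);


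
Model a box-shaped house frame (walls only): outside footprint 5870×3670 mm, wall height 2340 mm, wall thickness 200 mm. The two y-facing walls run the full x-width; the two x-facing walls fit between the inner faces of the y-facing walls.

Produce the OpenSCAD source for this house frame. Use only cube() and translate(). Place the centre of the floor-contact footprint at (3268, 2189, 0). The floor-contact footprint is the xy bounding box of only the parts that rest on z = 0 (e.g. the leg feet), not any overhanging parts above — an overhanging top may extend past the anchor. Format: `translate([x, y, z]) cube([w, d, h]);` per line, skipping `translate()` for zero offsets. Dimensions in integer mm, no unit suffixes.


translate([333, 354, 0]) cube([5870, 200, 2340]);
translate([333, 3824, 0]) cube([5870, 200, 2340]);
translate([333, 554, 0]) cube([200, 3270, 2340]);
translate([6003, 554, 0]) cube([200, 3270, 2340]);


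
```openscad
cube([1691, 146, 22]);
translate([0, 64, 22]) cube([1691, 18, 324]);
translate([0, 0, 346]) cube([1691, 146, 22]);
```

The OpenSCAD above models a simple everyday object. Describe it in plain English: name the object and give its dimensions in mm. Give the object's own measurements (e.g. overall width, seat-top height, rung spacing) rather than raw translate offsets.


An I-beam lying along x, 1691 mm long. Overall section height 368 mm. Two flanges 146 mm wide (y) and 22 mm thick, one on the floor and one at the top; a web 18 mm thick runs between them, centred on the flange width.


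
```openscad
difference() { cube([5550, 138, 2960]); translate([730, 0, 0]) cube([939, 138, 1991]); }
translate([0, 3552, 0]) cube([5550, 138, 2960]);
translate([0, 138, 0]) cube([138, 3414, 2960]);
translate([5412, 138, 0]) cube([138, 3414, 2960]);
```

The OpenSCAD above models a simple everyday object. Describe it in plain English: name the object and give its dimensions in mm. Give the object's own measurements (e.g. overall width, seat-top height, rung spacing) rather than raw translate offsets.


A single room: four walls, each 2960 mm tall and 138 mm thick, enclosing an outside footprint 5550×3690 mm (x × y), no floor or roof. The front and back walls (−y and +y sides) run the full x-width; the side walls fit between their inner faces. A door opening 939 mm wide and 1991 mm tall is cut through the front wall from the floor up, its −x edge 730 mm from the wall's −x end.


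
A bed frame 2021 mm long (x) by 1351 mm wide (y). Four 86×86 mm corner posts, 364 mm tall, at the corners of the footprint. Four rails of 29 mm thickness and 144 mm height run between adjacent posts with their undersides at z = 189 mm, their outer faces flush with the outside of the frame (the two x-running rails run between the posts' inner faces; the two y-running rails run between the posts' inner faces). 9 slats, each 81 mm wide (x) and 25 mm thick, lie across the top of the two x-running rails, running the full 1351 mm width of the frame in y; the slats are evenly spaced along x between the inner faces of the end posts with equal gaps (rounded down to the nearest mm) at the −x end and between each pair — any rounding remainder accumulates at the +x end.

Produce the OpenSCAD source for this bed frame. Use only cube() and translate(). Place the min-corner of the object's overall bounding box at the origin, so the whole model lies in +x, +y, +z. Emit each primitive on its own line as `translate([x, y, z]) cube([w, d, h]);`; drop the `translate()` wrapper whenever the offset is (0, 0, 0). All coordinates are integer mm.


cube([86, 86, 364]);
translate([0, 1265, 0]) cube([86, 86, 364]);
translate([1935, 0, 0]) cube([86, 86, 364]);
translate([1935, 1265, 0]) cube([86, 86, 364]);
translate([86, 0, 189]) cube([1849, 29, 144]);
translate([86, 1322, 189]) cube([1849, 29, 144]);
translate([0, 86, 189]) cube([29, 1179, 144]);
translate([1992, 86, 189]) cube([29, 1179, 144]);
translate([198, 0, 333]) cube([81, 1351, 25]);
translate([391, 0, 333]) cube([81, 1351, 25]);
translate([584, 0, 333]) cube([81, 1351, 25]);
translate([777, 0, 333]) cube([81, 1351, 25]);
translate([970, 0, 333]) cube([81, 1351, 25]);
translate([1163, 0, 333]) cube([81, 1351, 25]);
translate([1356, 0, 333]) cube([81, 1351, 25]);
translate([1549, 0, 333]) cube([81, 1351, 25]);
translate([1742, 0, 333]) cube([81, 1351, 25]);
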